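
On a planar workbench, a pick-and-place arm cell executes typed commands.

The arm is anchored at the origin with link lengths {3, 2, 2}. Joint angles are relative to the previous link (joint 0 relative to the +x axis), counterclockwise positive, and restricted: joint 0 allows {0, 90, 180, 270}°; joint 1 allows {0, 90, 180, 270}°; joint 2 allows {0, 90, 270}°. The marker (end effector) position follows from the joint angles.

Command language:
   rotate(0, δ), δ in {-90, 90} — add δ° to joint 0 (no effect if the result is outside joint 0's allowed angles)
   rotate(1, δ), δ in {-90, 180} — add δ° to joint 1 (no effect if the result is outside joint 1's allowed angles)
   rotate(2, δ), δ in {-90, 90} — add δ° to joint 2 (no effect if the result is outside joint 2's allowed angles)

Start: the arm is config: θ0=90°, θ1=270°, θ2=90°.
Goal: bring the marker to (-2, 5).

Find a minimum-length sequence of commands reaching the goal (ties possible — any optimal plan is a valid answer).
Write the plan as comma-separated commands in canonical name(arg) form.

from: config: θ0=90°, θ1=270°, θ2=90°
1. rotate(1, 180) → config: θ0=90°, θ1=90°, θ2=90°
2. rotate(1, -90) → config: θ0=90°, θ1=0°, θ2=90°
shorter routes all fall short; 2 is best.

rotate(1, 180), rotate(1, -90)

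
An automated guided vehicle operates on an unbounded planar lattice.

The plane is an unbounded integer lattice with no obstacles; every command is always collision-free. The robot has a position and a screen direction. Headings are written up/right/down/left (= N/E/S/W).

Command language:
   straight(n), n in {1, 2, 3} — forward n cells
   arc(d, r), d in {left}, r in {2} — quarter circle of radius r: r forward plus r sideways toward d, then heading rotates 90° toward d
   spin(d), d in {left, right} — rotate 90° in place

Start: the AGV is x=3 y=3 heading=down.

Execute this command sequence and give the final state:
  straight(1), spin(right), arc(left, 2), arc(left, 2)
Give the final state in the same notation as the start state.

x=3 y=-2 heading=right

initial: x=3 y=3 heading=down
1. straight(1) → x=3 y=2 heading=down
2. spin(right) → x=3 y=2 heading=left
3. arc(left, 2) → x=1 y=0 heading=down
4. arc(left, 2) → x=3 y=-2 heading=right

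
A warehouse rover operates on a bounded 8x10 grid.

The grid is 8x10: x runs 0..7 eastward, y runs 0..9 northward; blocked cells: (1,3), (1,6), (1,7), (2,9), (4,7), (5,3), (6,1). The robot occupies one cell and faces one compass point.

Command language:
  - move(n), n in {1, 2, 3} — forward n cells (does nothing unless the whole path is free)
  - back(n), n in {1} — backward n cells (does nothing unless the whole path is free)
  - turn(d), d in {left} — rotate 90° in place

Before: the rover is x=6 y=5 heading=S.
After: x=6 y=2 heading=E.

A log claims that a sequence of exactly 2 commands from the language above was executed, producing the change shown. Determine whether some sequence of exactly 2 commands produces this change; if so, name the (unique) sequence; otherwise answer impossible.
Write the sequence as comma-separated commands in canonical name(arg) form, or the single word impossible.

key: order matters: swapping move(3) and turn(left) lands elsewhere
initial: x=6 y=5 heading=S
[1] after move(3): x=6 y=2 heading=S
[2] after turn(left): x=6 y=2 heading=E
all 25 alternatives checked — unique.

move(3), turn(left)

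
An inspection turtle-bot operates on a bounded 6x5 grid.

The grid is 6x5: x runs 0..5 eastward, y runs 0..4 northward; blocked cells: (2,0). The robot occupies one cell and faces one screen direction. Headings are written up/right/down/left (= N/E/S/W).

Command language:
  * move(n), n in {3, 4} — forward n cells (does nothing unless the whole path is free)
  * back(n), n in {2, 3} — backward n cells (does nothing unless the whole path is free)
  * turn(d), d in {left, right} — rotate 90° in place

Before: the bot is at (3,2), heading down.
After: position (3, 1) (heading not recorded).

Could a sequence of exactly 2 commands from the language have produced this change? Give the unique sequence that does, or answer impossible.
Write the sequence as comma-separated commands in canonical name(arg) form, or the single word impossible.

back(2), move(3)

key: running move(3) before back(2) would end elsewhere — order is forced
initial: at (3,2), heading down
t=1 back(2) ⇒ at (3,4), heading down
t=2 move(3) ⇒ at (3,1), heading down
all 36 alternatives checked — unique.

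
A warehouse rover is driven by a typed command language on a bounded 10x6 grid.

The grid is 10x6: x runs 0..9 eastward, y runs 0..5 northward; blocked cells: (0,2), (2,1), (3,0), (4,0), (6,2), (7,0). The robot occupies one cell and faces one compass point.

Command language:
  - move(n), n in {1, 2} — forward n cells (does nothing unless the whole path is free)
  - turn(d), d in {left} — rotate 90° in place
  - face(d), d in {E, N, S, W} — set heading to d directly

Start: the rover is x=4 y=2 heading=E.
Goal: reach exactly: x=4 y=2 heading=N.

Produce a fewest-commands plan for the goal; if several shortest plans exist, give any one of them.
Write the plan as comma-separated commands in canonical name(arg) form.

face(N)

begin: x=4 y=2 heading=E
[1] after face(N): x=4 y=2 heading=N
minimal: 1 command(s), checked below 1.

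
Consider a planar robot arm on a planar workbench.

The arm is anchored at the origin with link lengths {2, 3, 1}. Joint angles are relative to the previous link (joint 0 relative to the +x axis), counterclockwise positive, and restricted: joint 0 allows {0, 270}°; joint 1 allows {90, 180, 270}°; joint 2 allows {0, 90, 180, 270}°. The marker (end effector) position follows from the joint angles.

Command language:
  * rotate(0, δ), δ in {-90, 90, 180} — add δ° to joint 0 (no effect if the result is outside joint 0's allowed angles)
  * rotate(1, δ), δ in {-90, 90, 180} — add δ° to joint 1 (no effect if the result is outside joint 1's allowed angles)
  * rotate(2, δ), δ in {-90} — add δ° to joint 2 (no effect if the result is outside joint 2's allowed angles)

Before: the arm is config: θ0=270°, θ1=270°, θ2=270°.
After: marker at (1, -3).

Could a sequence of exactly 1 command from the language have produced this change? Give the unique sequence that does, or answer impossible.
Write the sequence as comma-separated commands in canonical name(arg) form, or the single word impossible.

rotate(0, 90)

t0: config: θ0=270°, θ1=270°, θ2=270°
[1] after rotate(0, 90): config: θ0=0°, θ1=270°, θ2=270°
no other 1-command option fits: unique.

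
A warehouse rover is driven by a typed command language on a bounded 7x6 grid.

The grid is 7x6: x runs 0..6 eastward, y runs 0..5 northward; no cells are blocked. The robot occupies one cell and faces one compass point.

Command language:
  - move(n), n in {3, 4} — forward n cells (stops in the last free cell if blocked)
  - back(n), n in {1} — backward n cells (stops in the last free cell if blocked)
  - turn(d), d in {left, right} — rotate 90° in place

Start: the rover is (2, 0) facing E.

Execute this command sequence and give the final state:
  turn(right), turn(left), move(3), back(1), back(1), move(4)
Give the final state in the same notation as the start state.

start: (2, 0) facing E
1. turn(right) → (2, 0) facing S
2. turn(left) → (2, 0) facing E
3. move(3) → (5, 0) facing E
4. back(1) → (4, 0) facing E
5. back(1) → (3, 0) facing E
6. move(4) → (6, 0) facing E

(6, 0) facing E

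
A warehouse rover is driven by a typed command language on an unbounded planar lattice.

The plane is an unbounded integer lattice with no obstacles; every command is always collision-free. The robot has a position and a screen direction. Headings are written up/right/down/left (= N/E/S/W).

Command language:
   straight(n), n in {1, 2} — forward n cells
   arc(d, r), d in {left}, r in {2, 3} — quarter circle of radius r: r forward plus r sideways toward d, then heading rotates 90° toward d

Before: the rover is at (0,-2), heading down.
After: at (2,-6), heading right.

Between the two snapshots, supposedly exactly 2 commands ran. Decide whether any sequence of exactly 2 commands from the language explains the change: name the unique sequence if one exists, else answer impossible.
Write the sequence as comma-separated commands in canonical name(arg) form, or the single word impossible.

straight(2), arc(left, 2)

key: order matters: swapping straight(2) and arc(left, 2) lands elsewhere
t0: at (0,-2), heading down
step 1 (straight(2)): at (0,-4), heading down
step 2 (arc(left, 2)): at (2,-6), heading right
no rival 2-sequence matches.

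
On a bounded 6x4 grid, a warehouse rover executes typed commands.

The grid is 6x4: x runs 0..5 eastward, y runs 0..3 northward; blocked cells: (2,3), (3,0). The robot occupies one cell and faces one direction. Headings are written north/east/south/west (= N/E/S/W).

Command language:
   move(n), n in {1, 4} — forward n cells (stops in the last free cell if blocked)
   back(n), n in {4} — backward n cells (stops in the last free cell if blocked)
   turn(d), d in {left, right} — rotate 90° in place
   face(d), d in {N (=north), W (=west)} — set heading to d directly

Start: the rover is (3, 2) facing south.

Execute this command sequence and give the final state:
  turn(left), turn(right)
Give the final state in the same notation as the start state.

begin: (3, 2) facing south
[1] after turn(left): (3, 2) facing east
[2] after turn(right): (3, 2) facing south

(3, 2) facing south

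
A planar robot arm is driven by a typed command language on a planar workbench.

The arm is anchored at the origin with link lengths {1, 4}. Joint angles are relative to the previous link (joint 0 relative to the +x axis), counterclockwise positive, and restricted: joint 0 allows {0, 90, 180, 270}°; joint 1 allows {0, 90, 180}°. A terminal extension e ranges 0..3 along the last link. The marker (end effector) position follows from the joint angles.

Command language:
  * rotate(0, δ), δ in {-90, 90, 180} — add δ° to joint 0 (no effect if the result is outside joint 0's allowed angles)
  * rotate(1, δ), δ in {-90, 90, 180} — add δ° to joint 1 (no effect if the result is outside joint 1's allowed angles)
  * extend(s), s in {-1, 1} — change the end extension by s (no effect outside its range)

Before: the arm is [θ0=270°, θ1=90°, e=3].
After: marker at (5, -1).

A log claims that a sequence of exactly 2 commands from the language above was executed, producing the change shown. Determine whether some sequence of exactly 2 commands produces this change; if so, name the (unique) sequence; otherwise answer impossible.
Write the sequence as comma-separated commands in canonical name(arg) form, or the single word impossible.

t0: [θ0=270°, θ1=90°, e=3]
1. extend(-1) → [θ0=270°, θ1=90°, e=2]
2. extend(-1) → [θ0=270°, θ1=90°, e=1]
no rival 2-sequence matches.

extend(-1), extend(-1)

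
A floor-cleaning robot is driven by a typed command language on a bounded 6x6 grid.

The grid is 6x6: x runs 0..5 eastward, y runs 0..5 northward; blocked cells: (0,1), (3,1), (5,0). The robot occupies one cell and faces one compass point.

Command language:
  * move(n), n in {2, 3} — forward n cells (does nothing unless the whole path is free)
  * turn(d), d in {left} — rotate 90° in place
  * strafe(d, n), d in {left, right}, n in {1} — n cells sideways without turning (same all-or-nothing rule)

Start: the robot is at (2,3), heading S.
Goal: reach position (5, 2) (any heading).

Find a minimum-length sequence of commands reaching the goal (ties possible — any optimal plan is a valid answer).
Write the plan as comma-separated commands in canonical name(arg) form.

turn(left), strafe(right, 1), move(3)

start: at (2,3), heading S
t=1 turn(left) ⇒ at (2,3), heading E
t=2 strafe(right, 1) ⇒ at (2,2), heading E
t=3 move(3) ⇒ at (5,2), heading E
no 2-step plan works, so 3 is optimal.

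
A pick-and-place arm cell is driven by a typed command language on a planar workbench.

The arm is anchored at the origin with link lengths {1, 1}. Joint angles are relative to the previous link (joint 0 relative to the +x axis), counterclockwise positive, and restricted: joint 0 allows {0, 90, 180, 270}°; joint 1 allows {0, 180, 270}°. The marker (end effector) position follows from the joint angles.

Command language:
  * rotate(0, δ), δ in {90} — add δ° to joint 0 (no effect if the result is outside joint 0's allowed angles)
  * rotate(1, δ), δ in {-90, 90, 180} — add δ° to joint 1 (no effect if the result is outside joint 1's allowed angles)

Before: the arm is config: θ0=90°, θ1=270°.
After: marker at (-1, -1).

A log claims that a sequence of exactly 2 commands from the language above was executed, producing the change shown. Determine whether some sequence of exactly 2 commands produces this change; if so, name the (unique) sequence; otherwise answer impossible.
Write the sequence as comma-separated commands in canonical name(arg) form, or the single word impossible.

rotate(0, 90), rotate(0, 90)

begin: config: θ0=90°, θ1=270°
[1] after rotate(0, 90): config: θ0=180°, θ1=270°
[2] after rotate(0, 90): config: θ0=270°, θ1=270°
no rival 2-sequence matches.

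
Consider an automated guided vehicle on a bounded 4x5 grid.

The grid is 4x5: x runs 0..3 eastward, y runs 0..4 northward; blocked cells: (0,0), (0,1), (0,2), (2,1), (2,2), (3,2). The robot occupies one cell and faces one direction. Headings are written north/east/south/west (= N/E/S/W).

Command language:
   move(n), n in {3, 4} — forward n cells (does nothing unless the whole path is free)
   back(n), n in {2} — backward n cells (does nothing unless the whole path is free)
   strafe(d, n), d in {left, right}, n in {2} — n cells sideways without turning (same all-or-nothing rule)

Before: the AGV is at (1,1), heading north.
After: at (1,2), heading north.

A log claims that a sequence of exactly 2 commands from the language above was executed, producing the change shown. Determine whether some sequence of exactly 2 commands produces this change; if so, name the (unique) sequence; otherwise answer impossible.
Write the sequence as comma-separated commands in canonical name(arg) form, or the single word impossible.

key: running back(2) before move(3) would end elsewhere — order is forced
start: at (1,1), heading north
1. move(3) → at (1,4), heading north
2. back(2) → at (1,2), heading north
all 25 alternatives checked — unique.

move(3), back(2)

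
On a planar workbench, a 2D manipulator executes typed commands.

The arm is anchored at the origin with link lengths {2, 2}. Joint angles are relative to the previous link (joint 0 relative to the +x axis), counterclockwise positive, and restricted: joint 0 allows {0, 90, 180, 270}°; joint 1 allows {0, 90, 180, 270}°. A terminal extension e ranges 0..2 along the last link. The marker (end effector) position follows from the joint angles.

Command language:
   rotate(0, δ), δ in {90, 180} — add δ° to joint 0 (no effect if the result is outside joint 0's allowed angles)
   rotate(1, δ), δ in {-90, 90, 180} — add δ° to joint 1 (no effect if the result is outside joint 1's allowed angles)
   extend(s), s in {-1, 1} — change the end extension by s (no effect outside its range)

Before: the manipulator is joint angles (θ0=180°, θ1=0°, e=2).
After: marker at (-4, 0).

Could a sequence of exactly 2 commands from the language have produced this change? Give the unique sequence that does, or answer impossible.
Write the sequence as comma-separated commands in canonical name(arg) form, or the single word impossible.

extend(-1), extend(-1)

begin: joint angles (θ0=180°, θ1=0°, e=2)
t=1 extend(-1) ⇒ joint angles (θ0=180°, θ1=0°, e=1)
t=2 extend(-1) ⇒ joint angles (θ0=180°, θ1=0°, e=0)
no rival 2-sequence matches.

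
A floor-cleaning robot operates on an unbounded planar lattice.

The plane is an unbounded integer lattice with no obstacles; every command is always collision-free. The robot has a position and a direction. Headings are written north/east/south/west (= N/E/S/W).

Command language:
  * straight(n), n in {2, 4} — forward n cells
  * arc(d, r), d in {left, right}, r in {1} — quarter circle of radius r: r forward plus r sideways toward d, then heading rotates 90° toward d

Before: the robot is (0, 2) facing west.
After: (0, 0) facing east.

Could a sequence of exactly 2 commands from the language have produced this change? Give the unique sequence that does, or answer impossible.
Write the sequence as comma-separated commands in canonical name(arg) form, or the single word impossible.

arc(left, 1), arc(left, 1)

key: cell and facing (now E) both changed — the 2 commands mix motion and turning
from: (0, 2) facing west
[1] after arc(left, 1): (-1, 1) facing south
[2] after arc(left, 1): (0, 0) facing east
uniquely the one of 16 2-step routes that fits.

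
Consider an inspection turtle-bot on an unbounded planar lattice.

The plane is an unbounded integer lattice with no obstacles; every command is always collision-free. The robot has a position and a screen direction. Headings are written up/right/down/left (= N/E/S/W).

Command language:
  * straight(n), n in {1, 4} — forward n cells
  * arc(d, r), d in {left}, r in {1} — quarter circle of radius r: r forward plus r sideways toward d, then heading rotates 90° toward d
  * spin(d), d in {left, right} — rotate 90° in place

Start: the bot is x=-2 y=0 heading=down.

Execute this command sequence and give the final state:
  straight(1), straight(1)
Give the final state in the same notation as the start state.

t0: x=-2 y=0 heading=down
t=1 straight(1) ⇒ x=-2 y=-1 heading=down
t=2 straight(1) ⇒ x=-2 y=-2 heading=down

x=-2 y=-2 heading=down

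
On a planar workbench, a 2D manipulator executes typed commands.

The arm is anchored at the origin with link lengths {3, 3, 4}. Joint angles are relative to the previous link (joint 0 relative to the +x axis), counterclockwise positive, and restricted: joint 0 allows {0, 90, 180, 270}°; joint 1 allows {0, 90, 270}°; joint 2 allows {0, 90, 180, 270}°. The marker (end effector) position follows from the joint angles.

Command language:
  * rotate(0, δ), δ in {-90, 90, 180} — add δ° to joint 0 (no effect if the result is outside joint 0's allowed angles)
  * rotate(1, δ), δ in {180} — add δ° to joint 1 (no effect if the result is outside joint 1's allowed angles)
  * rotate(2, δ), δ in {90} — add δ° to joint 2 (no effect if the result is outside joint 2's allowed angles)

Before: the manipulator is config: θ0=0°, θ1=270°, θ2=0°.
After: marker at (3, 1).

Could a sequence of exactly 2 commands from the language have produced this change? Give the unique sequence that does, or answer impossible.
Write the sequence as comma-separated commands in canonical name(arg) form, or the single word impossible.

rotate(2, 90), rotate(2, 90)

initial: config: θ0=0°, θ1=270°, θ2=0°
t=1 rotate(2, 90) ⇒ config: θ0=0°, θ1=270°, θ2=90°
t=2 rotate(2, 90) ⇒ config: θ0=0°, θ1=270°, θ2=180°
no rival 2-sequence matches.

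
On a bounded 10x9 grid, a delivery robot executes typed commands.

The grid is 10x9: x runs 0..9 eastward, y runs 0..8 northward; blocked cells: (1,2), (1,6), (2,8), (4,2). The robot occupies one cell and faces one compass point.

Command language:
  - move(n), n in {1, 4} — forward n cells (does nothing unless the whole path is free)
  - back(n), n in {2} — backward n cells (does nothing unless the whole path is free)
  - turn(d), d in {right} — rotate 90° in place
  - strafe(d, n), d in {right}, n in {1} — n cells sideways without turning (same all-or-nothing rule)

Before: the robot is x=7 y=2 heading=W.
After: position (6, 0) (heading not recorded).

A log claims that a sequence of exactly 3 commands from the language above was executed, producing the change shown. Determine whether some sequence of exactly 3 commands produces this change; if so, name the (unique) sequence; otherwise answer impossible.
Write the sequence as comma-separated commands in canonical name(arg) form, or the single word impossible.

key: order matters: swapping move(1) and back(2) lands elsewhere
from: x=7 y=2 heading=W
step 1 (move(1)): x=6 y=2 heading=W
step 2 (turn(right)): x=6 y=2 heading=N
step 3 (back(2)): x=6 y=0 heading=N
no rival 3-sequence matches.

move(1), turn(right), back(2)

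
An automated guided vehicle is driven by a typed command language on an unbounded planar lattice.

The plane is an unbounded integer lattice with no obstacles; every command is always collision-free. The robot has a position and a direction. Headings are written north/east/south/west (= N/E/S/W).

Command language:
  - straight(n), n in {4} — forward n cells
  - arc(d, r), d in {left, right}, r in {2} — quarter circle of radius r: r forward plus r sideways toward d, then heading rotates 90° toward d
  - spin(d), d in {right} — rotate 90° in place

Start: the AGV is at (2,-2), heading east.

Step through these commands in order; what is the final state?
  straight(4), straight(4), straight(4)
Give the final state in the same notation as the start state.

at (14,-2), heading east

from: at (2,-2), heading east
1. straight(4) → at (6,-2), heading east
2. straight(4) → at (10,-2), heading east
3. straight(4) → at (14,-2), heading east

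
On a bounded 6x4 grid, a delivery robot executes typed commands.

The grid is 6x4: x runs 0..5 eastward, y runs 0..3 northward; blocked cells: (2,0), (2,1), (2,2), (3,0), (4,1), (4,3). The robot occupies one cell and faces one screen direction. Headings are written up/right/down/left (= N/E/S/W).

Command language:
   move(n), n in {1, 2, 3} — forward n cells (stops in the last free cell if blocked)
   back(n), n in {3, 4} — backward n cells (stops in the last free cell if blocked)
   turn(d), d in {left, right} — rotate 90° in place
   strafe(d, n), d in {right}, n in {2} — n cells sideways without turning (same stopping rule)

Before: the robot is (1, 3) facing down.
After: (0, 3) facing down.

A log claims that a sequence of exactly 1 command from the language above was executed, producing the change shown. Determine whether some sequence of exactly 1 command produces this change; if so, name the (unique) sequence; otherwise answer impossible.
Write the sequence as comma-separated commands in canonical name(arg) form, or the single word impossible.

strafe(right, 2)

key: strafe(right, 2) runs into the grid edge before its full distance
start: (1, 3) facing down
[1] after strafe(right, 2): (0, 3) facing down
uniquely the one of 8 1-step routes that fits.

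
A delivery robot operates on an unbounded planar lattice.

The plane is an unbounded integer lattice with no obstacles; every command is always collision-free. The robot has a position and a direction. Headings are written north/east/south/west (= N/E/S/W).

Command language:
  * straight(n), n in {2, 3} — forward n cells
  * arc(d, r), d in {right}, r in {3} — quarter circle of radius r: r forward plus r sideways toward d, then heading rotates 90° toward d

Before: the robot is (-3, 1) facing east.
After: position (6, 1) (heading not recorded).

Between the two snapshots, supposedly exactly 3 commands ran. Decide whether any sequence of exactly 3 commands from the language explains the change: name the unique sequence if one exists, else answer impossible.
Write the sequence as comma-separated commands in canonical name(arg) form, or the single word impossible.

straight(3), straight(3), straight(3)

initial: (-3, 1) facing east
1. straight(3) → (0, 1) facing east
2. straight(3) → (3, 1) facing east
3. straight(3) → (6, 1) facing east
no other 3-command option fits: unique.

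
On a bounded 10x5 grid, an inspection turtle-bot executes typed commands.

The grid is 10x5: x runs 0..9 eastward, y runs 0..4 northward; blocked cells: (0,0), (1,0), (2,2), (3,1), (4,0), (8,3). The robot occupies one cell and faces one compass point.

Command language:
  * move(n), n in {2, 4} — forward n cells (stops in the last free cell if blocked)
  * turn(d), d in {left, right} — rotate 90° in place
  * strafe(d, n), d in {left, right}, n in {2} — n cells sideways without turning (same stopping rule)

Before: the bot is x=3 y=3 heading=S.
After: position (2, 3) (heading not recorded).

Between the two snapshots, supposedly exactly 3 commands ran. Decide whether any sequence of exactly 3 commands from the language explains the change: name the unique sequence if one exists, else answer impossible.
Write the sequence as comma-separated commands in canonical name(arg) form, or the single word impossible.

key: the second strafe(right, 2) runs into the grid edge before its full distance
begin: x=3 y=3 heading=S
step 1 (strafe(right, 2)): x=1 y=3 heading=S
step 2 (strafe(right, 2)): x=0 y=3 heading=S
step 3 (strafe(left, 2)): x=2 y=3 heading=S
all 216 alternatives checked — unique.

strafe(right, 2), strafe(right, 2), strafe(left, 2)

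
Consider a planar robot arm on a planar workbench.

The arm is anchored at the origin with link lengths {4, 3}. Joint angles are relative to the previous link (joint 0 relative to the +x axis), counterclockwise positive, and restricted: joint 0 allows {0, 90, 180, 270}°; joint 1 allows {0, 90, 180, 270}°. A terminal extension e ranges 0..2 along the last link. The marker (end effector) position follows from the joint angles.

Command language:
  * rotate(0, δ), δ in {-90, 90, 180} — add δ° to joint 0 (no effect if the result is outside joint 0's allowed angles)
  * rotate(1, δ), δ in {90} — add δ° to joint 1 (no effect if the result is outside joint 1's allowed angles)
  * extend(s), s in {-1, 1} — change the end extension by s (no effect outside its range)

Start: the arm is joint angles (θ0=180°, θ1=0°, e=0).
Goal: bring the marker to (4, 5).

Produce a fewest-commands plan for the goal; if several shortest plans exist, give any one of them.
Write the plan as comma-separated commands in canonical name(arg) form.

extend(1), extend(1), rotate(0, 180), rotate(1, 90)

from: joint angles (θ0=180°, θ1=0°, e=0)
1. extend(1) → joint angles (θ0=180°, θ1=0°, e=1)
2. extend(1) → joint angles (θ0=180°, θ1=0°, e=2)
3. rotate(0, 180) → joint angles (θ0=0°, θ1=0°, e=2)
4. rotate(1, 90) → joint angles (θ0=0°, θ1=90°, e=2)
minimal: 4 command(s), checked below 4.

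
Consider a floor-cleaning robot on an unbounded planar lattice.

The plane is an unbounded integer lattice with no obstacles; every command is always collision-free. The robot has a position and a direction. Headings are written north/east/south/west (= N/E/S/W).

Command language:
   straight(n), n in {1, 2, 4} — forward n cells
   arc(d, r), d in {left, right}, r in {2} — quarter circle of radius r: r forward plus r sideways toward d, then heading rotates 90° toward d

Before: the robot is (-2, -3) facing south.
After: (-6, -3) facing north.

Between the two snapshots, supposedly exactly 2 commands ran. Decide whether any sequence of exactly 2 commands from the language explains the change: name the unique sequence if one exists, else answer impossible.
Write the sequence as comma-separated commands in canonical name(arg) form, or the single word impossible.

key: position moved to (-6,-3) AND the heading swung to N — translation plus rotation needed
start: (-2, -3) facing south
[1] after arc(right, 2): (-4, -5) facing west
[2] after arc(right, 2): (-6, -3) facing north
no rival 2-sequence matches.

arc(right, 2), arc(right, 2)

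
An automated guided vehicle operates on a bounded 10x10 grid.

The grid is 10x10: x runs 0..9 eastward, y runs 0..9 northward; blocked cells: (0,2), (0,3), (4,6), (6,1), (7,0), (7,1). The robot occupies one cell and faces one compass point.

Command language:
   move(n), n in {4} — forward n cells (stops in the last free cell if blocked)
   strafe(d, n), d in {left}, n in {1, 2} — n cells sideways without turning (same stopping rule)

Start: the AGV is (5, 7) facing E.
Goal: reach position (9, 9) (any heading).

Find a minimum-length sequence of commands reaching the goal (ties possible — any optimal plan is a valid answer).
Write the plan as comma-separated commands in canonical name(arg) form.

begin: (5, 7) facing E
1. strafe(left, 2) → (5, 9) facing E
2. move(4) → (9, 9) facing E
no 1-step plan works, so 2 is optimal.

strafe(left, 2), move(4)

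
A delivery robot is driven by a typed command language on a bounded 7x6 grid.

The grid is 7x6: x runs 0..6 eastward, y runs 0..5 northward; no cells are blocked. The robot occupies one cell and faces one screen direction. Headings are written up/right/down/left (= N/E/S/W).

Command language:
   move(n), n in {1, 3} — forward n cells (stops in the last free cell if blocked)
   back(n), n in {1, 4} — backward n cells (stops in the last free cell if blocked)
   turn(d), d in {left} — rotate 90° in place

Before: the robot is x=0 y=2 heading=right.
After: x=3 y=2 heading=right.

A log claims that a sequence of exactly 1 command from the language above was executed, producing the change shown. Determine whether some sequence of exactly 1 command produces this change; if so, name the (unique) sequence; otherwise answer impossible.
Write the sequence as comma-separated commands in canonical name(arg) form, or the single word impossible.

move(3)

key: still facing E — the one step turns nothing
from: x=0 y=2 heading=right
step 1 (move(3)): x=3 y=2 heading=right
all 5 alternatives checked — unique.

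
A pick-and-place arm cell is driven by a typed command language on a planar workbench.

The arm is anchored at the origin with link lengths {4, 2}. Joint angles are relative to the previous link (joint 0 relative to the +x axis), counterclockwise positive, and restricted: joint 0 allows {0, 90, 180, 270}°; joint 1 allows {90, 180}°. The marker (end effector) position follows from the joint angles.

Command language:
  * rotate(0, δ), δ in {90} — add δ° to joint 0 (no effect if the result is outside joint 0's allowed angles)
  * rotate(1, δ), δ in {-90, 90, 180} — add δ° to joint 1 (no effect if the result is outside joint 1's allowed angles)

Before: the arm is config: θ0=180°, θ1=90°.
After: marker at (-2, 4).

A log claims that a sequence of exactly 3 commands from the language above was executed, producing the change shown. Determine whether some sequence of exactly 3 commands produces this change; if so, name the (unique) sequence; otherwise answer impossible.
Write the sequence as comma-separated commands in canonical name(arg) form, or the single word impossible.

rotate(0, 90), rotate(0, 90), rotate(0, 90)

t0: config: θ0=180°, θ1=90°
t=1 rotate(0, 90) ⇒ config: θ0=270°, θ1=90°
t=2 rotate(0, 90) ⇒ config: θ0=0°, θ1=90°
t=3 rotate(0, 90) ⇒ config: θ0=90°, θ1=90°
uniquely the one of 64 3-step routes that fits.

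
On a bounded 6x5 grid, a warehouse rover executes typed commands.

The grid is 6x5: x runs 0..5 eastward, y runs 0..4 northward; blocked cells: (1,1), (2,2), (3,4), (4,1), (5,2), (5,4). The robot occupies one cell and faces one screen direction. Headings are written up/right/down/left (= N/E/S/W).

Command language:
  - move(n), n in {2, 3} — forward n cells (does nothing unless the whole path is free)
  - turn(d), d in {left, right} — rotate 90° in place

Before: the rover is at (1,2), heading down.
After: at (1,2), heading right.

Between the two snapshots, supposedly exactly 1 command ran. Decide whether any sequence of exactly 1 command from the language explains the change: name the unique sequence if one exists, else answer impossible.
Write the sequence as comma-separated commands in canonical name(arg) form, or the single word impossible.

turn(left)

key: (1,2) unchanged — the single command moves nothing
from: at (1,2), heading down
[1] after turn(left): at (1,2), heading right
uniquely the one of 4 1-step routes that fits.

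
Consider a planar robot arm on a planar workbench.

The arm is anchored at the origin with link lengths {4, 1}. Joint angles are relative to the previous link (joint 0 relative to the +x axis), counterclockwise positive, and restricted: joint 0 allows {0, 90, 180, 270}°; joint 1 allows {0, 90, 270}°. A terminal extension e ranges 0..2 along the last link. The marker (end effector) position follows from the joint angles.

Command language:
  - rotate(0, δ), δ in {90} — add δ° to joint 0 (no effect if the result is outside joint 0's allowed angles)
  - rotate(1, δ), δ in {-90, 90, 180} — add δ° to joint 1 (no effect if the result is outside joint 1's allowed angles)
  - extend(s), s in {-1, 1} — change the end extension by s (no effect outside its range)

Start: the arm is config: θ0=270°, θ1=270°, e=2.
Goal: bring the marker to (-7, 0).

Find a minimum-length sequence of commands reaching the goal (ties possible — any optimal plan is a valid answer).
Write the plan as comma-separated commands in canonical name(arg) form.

begin: config: θ0=270°, θ1=270°, e=2
step 1 (rotate(0, 90)): config: θ0=0°, θ1=270°, e=2
step 2 (rotate(0, 90)): config: θ0=90°, θ1=270°, e=2
step 3 (rotate(0, 90)): config: θ0=180°, θ1=270°, e=2
step 4 (rotate(1, 90)): config: θ0=180°, θ1=0°, e=2
minimal: 4 command(s), checked below 4.

rotate(0, 90), rotate(0, 90), rotate(0, 90), rotate(1, 90)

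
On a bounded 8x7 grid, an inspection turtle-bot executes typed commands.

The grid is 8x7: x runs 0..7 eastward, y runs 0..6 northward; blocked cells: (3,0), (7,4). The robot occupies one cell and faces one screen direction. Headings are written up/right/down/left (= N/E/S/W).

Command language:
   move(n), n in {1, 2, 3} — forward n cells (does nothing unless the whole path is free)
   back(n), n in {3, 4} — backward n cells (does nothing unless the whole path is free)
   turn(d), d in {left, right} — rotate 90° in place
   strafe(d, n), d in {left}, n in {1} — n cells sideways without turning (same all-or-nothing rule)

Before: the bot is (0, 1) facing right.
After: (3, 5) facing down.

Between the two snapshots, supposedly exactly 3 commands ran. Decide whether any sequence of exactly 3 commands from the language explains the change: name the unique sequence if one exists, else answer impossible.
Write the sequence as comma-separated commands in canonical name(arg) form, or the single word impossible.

key: cell and facing (now S) both changed — the 3 commands mix motion and turning
start: (0, 1) facing right
1. move(3) → (3, 1) facing right
2. turn(right) → (3, 1) facing down
3. back(4) → (3, 5) facing down
no rival 3-sequence matches.

move(3), turn(right), back(4)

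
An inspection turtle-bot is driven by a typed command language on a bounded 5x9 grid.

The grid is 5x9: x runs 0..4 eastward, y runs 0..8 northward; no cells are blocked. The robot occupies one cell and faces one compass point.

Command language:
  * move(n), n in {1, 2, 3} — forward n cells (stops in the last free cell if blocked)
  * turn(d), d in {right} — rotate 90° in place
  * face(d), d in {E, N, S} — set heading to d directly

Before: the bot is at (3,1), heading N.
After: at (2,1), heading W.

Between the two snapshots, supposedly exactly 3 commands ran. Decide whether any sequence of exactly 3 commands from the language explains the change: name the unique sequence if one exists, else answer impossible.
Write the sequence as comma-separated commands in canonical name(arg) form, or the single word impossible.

face(S), turn(right), move(1)

key: order matters: swapping face(S) and move(1) lands elsewhere
from: at (3,1), heading N
[1] after face(S): at (3,1), heading S
[2] after turn(right): at (3,1), heading W
[3] after move(1): at (2,1), heading W
uniquely the one of 343 3-step routes that fits.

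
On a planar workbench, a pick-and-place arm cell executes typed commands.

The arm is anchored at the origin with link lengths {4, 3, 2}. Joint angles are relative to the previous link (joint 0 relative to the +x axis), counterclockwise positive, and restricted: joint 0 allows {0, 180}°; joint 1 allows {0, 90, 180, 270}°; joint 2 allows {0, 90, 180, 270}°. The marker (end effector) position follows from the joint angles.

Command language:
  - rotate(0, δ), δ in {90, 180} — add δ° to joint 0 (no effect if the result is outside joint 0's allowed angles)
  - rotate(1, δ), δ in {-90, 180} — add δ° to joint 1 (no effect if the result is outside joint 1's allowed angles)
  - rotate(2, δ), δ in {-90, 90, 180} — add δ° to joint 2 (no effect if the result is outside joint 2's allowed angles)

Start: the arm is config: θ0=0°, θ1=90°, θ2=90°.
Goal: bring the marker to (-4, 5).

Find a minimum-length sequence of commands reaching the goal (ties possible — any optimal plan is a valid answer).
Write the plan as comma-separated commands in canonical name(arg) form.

from: config: θ0=0°, θ1=90°, θ2=90°
1. rotate(2, -90) → config: θ0=0°, θ1=90°, θ2=0°
2. rotate(1, 180) → config: θ0=0°, θ1=270°, θ2=0°
3. rotate(0, 180) → config: θ0=180°, θ1=270°, θ2=0°
minimal: 3 command(s), checked below 3.

rotate(2, -90), rotate(1, 180), rotate(0, 180)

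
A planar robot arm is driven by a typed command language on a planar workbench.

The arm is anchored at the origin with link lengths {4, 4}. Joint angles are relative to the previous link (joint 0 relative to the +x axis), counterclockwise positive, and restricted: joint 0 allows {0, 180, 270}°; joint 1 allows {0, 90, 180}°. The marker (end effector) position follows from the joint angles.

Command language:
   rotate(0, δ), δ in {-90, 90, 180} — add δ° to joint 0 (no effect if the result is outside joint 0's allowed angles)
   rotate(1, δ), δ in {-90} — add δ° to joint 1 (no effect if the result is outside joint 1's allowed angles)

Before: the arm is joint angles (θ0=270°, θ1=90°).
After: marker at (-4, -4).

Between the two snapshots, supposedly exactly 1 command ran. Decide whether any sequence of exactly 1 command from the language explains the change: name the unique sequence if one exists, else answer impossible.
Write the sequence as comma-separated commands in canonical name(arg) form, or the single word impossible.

start: joint angles (θ0=270°, θ1=90°)
step 1 (rotate(0, -90)): joint angles (θ0=180°, θ1=90°)
uniquely the one of 4 1-step routes that fits.

rotate(0, -90)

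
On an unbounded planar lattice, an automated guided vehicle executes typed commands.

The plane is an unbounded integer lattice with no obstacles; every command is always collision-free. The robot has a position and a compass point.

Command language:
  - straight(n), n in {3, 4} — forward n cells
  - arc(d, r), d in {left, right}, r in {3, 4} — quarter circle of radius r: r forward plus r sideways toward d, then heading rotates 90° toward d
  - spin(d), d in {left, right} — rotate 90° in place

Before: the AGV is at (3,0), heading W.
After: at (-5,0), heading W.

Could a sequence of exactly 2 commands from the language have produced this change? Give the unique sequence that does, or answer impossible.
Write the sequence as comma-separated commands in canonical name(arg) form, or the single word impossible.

key: heading stays W — no command in the sequence turns
t0: at (3,0), heading W
1. straight(4) → at (-1,0), heading W
2. straight(4) → at (-5,0), heading W
uniquely the one of 64 2-step routes that fits.

straight(4), straight(4)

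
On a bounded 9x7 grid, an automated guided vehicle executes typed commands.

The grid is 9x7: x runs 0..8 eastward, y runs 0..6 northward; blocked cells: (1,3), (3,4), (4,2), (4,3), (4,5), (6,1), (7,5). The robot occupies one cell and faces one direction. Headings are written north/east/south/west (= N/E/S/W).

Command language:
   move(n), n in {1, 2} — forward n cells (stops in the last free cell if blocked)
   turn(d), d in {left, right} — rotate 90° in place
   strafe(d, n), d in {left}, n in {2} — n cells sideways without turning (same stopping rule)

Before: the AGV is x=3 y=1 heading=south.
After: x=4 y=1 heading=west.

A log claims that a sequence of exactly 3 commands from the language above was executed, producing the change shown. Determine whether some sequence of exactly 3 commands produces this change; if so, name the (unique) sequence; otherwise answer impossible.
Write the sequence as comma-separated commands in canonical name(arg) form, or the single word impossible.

strafe(left, 2), turn(right), move(1)

key: order matters: swapping strafe(left, 2) and move(1) lands elsewhere
initial: x=3 y=1 heading=south
step 1 (strafe(left, 2)): x=5 y=1 heading=south
step 2 (turn(right)): x=5 y=1 heading=west
step 3 (move(1)): x=4 y=1 heading=west
all 125 alternatives checked — unique.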